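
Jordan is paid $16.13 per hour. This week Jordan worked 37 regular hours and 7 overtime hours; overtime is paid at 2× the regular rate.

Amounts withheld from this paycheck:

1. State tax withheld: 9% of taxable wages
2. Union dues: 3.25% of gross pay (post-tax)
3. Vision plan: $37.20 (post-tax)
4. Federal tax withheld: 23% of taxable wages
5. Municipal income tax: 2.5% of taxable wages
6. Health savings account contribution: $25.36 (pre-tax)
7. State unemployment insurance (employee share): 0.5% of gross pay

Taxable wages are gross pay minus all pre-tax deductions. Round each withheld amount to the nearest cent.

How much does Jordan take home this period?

$454.17

Regular pay: 37 × $16.13 = $596.81
Overtime pay: 7 × $16.13 × 2 = $225.82
Gross pay = $596.81 + $225.82 = $822.63
Health savings account contribution: $25.36
Taxable wages = $822.63 − $25.36 = $797.27
Federal tax withheld: $797.27 × 0.23 = $183.37
Municipal income tax: $797.27 × 0.025 = $19.93
State tax withheld: $797.27 × 0.09 = $71.75
State unemployment insurance (employee share): $822.63 × 0.005 = $4.11
Union dues: $822.63 × 0.0325 = $26.74
Vision plan: $37.20
Total deductions = $25.36 + $183.37 + $19.93 + $71.75 + $4.11 + $26.74 + $37.20 = $368.46
Net pay = $822.63 − $368.46 = $454.17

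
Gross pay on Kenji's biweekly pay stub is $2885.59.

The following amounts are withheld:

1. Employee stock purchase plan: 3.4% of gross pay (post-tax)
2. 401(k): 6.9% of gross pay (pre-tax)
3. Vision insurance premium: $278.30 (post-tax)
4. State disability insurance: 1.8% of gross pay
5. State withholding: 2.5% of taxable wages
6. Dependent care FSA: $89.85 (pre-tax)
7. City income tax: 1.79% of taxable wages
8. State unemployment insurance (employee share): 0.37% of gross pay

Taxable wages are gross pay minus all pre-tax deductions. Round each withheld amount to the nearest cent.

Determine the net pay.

$2046.20

Dependent care FSA: $89.85
401(k): $2885.59 × 0.069 = $199.11
Pre-tax total = $89.85 + $199.11 = $288.96
Taxable wages = $2885.59 − $288.96 = $2596.63
State withholding: $2596.63 × 0.025 = $64.92
City income tax: $2596.63 × 0.0179 = $46.48
State disability insurance: $2885.59 × 0.018 = $51.94
State unemployment insurance (employee share): $2885.59 × 0.0037 = $10.68
Employee stock purchase plan: $2885.59 × 0.034 = $98.11
Vision insurance premium: $278.30
Total deductions = $89.85 + $199.11 + $64.92 + $46.48 + $51.94 + $10.68 + $98.11 + $278.30 = $839.39
Net pay = $2885.59 − $839.39 = $2046.20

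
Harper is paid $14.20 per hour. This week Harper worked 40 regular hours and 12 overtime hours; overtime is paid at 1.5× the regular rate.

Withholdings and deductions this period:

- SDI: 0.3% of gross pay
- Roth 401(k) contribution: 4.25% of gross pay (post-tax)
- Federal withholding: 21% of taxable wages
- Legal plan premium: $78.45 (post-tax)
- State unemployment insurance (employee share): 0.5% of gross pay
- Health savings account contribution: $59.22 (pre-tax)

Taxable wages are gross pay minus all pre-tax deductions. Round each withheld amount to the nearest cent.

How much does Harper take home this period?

Regular pay: 40 × $14.20 = $568.00
Overtime pay: 12 × $14.20 × 1.5 = $255.60
Gross pay = $568.00 + $255.60 = $823.60
Health savings account contribution: $59.22
Taxable wages = $823.60 − $59.22 = $764.38
Federal withholding: $764.38 × 0.21 = $160.52
SDI: $823.60 × 0.003 = $2.47
State unemployment insurance (employee share): $823.60 × 0.005 = $4.12
Legal plan premium: $78.45
Roth 401(k) contribution: $823.60 × 0.0425 = $35.00
Total deductions = $59.22 + $160.52 + $2.47 + $4.12 + $78.45 + $35.00 = $339.78
Net pay = $823.60 − $339.78 = $483.82

$483.82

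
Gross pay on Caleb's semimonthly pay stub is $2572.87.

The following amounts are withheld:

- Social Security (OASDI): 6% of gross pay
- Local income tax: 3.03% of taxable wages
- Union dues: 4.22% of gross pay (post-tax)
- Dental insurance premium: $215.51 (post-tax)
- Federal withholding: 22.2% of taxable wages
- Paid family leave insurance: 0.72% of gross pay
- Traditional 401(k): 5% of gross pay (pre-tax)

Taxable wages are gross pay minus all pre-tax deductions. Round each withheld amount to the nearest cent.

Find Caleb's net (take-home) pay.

Traditional 401(k): $2572.87 × 0.05 = $128.64
Taxable wages = $2572.87 − $128.64 = $2444.23
Federal withholding: $2444.23 × 0.222 = $542.62
Local income tax: $2444.23 × 0.0303 = $74.06
Social Security (OASDI): $2572.87 × 0.06 = $154.37
Paid family leave insurance: $2572.87 × 0.0072 = $18.52
Union dues: $2572.87 × 0.0422 = $108.58
Dental insurance premium: $215.51
Total deductions = $128.64 + $542.62 + $74.06 + $154.37 + $18.52 + $108.58 + $215.51 = $1242.30
Net pay = $2572.87 − $1242.30 = $1330.57

$1330.57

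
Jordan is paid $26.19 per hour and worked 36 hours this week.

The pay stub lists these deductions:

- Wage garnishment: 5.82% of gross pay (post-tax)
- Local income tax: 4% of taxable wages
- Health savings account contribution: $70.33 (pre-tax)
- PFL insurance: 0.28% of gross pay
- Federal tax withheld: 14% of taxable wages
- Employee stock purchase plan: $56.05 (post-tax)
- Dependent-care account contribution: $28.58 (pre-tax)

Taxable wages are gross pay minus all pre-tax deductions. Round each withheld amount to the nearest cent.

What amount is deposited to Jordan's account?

Gross pay: 36 × $26.19 = $942.84
Dependent-care account contribution: $28.58
Health savings account contribution: $70.33
Pre-tax total = $28.58 + $70.33 = $98.91
Taxable wages = $942.84 − $98.91 = $843.93
Local income tax: $843.93 × 0.04 = $33.76
Federal tax withheld: $843.93 × 0.14 = $118.15
PFL insurance: $942.84 × 0.0028 = $2.64
Wage garnishment: $942.84 × 0.0582 = $54.87
Employee stock purchase plan: $56.05
Total deductions = $28.58 + $70.33 + $33.76 + $118.15 + $2.64 + $54.87 + $56.05 = $364.38
Net pay = $942.84 − $364.38 = $578.46

$578.46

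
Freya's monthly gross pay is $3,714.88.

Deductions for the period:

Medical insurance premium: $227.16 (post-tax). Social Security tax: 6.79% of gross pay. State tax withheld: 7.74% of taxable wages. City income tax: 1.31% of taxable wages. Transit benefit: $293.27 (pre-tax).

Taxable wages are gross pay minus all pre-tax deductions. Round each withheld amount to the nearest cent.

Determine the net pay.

$2,632.56

Transit benefit: $293.27
Taxable wages = $3,714.88 − $293.27 = $3,421.61
City income tax: $3,421.61 × 0.0131 = $44.82
State tax withheld: $3,421.61 × 0.0774 = $264.83
Social Security tax: $3,714.88 × 0.0679 = $252.24
Medical insurance premium: $227.16
Total deductions = $293.27 + $44.82 + $264.83 + $252.24 + $227.16 = $1,082.32
Net pay = $3,714.88 − $1,082.32 = $2,632.56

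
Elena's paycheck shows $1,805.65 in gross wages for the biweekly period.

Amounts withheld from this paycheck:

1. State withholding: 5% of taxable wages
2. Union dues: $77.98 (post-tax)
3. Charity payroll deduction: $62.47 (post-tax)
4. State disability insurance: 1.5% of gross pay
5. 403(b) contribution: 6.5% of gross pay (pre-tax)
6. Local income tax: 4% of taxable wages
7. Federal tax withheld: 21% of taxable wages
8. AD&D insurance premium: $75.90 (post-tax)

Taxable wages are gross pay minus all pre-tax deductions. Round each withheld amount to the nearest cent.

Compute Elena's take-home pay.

$938.37

403(b) contribution: $1,805.65 × 0.065 = $117.37
Taxable wages = $1,805.65 − $117.37 = $1,688.28
Federal tax withheld: $1,688.28 × 0.21 = $354.54
Local income tax: $1,688.28 × 0.04 = $67.53
State withholding: $1,688.28 × 0.05 = $84.41
State disability insurance: $1,805.65 × 0.015 = $27.08
Union dues: $77.98
Charity payroll deduction: $62.47
AD&D insurance premium: $75.90
Total deductions = $117.37 + $354.54 + $67.53 + $84.41 + $27.08 + $77.98 + $62.47 + $75.90 = $867.28
Net pay = $1,805.65 − $867.28 = $938.37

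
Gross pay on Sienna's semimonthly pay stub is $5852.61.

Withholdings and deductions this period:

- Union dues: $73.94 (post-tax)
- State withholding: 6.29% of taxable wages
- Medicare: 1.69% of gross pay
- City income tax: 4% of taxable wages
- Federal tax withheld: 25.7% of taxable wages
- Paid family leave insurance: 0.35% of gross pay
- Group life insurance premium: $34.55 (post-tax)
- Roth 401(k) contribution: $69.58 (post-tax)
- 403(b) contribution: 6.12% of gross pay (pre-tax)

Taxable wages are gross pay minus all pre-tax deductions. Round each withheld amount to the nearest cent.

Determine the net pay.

$3219.52

403(b) contribution: $5852.61 × 0.0612 = $358.18
Taxable wages = $5852.61 − $358.18 = $5494.43
City income tax: $5494.43 × 0.04 = $219.78
State withholding: $5494.43 × 0.0629 = $345.60
Federal tax withheld: $5494.43 × 0.257 = $1412.07
Paid family leave insurance: $5852.61 × 0.0035 = $20.48
Medicare: $5852.61 × 0.0169 = $98.91
Group life insurance premium: $34.55
Union dues: $73.94
Roth 401(k) contribution: $69.58
Total deductions = $358.18 + $219.78 + $345.60 + $1412.07 + $20.48 + $98.91 + $34.55 + $73.94 + $69.58 = $2633.09
Net pay = $5852.61 − $2633.09 = $3219.52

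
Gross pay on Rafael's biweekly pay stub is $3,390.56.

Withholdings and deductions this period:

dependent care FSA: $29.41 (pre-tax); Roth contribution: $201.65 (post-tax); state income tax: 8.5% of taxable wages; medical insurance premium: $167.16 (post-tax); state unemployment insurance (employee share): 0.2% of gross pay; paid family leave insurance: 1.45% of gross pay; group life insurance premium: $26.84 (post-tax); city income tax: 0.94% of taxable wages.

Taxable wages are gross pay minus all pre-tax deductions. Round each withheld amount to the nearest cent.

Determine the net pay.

$2,592.27

Dependent care FSA: $29.41
Taxable wages = $3,390.56 − $29.41 = $3,361.15
State income tax: $3,361.15 × 0.085 = $285.70
City income tax: $3,361.15 × 0.0094 = $31.59
Paid family leave insurance: $3,390.56 × 0.0145 = $49.16
State unemployment insurance (employee share): $3,390.56 × 0.002 = $6.78
Roth contribution: $201.65
Medical insurance premium: $167.16
Group life insurance premium: $26.84
Total deductions = $29.41 + $285.70 + $31.59 + $49.16 + $6.78 + $201.65 + $167.16 + $26.84 = $798.29
Net pay = $3,390.56 − $798.29 = $2,592.27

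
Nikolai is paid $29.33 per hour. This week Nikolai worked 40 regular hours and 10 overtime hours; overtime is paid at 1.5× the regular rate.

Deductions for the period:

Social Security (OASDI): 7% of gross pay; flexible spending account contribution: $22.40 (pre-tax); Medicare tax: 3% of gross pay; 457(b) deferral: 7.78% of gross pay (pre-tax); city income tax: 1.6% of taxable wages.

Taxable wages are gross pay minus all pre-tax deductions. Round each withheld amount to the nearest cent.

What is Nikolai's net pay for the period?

Regular pay: 40 × $29.33 = $1,173.20
Overtime pay: 10 × $29.33 × 1.5 = $439.95
Gross pay = $1,173.20 + $439.95 = $1,613.15
457(b) deferral: $1,613.15 × 0.0778 = $125.50
Flexible spending account contribution: $22.40
Pre-tax total = $125.50 + $22.40 = $147.90
Taxable wages = $1,613.15 − $147.90 = $1,465.25
City income tax: $1,465.25 × 0.016 = $23.44
Medicare tax: $1,613.15 × 0.03 = $48.39
Social Security (OASDI): $1,613.15 × 0.07 = $112.92
Total deductions = $125.50 + $22.40 + $23.44 + $48.39 + $112.92 = $332.65
Net pay = $1,613.15 − $332.65 = $1,280.50

$1,280.50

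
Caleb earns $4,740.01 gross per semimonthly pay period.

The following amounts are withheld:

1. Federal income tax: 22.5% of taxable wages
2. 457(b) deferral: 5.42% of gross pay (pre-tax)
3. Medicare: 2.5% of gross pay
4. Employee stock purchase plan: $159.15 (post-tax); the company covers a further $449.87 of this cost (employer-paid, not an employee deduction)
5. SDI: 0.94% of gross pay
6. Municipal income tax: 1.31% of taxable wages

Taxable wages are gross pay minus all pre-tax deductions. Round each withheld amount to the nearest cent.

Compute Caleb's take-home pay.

457(b) deferral: $4,740.01 × 0.0542 = $256.91
Taxable wages = $4,740.01 − $256.91 = $4,483.10
Federal income tax: $4,483.10 × 0.225 = $1,008.70
Municipal income tax: $4,483.10 × 0.0131 = $58.73
SDI: $4,740.01 × 0.0094 = $44.56
Medicare: $4,740.01 × 0.025 = $118.50
Employee stock purchase plan: $159.15
(Employer's $449.87 toward employee stock purchase plan is not withheld from the employee.)
Total deductions = $256.91 + $1,008.70 + $58.73 + $44.56 + $118.50 + $159.15 = $1,646.55
Net pay = $4,740.01 − $1,646.55 = $3,093.46

$3,093.46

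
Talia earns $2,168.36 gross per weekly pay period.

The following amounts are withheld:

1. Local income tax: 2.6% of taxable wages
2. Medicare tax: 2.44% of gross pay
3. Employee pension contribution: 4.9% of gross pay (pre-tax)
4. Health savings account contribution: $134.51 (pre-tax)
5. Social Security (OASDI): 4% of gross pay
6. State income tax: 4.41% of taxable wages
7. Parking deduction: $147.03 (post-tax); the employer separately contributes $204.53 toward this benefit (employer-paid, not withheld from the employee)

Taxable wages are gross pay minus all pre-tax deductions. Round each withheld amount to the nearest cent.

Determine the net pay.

Health savings account contribution: $134.51
Employee pension contribution: $2,168.36 × 0.049 = $106.25
Pre-tax total = $134.51 + $106.25 = $240.76
Taxable wages = $2,168.36 − $240.76 = $1,927.60
Local income tax: $1,927.60 × 0.026 = $50.12
State income tax: $1,927.60 × 0.0441 = $85.01
Social Security (OASDI): $2,168.36 × 0.04 = $86.73
Medicare tax: $2,168.36 × 0.0244 = $52.91
Parking deduction: $147.03
(Employer's $204.53 toward parking deduction is not withheld from the employee.)
Total deductions = $134.51 + $106.25 + $50.12 + $85.01 + $86.73 + $52.91 + $147.03 = $662.56
Net pay = $2,168.36 − $662.56 = $1,505.80

$1,505.80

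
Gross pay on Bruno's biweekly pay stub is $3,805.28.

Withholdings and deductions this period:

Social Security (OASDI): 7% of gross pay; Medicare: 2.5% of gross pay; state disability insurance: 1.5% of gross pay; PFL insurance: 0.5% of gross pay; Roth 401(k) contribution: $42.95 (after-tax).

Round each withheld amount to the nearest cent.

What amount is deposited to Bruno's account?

$3,324.72

PFL insurance: $3,805.28 × 0.005 = $19.03
Medicare: $3,805.28 × 0.025 = $95.13
State disability insurance: $3,805.28 × 0.015 = $57.08
Social Security (OASDI): $3,805.28 × 0.07 = $266.37
Roth 401(k) contribution: $42.95
Total deductions = $19.03 + $95.13 + $57.08 + $266.37 + $42.95 = $480.56
Net pay = $3,805.28 − $480.56 = $3,324.72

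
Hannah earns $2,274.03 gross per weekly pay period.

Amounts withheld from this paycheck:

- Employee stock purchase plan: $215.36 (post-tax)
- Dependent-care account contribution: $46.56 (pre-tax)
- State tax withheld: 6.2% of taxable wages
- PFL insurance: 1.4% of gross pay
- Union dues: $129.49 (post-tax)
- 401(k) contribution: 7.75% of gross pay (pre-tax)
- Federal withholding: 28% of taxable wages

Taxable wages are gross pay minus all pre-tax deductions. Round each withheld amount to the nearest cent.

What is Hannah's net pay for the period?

$973.02

401(k) contribution: $2,274.03 × 0.0775 = $176.24
Dependent-care account contribution: $46.56
Pre-tax total = $176.24 + $46.56 = $222.80
Taxable wages = $2,274.03 − $222.80 = $2,051.23
State tax withheld: $2,051.23 × 0.062 = $127.18
Federal withholding: $2,051.23 × 0.28 = $574.34
PFL insurance: $2,274.03 × 0.014 = $31.84
Union dues: $129.49
Employee stock purchase plan: $215.36
Total deductions = $176.24 + $46.56 + $127.18 + $574.34 + $31.84 + $129.49 + $215.36 = $1,301.01
Net pay = $2,274.03 − $1,301.01 = $973.02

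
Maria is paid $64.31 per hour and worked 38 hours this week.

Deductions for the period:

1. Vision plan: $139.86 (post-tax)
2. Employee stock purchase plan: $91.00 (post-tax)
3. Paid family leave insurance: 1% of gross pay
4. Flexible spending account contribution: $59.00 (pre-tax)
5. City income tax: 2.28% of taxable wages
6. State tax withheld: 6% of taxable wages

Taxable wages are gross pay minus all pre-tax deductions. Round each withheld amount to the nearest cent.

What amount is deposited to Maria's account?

$1932.02

Gross pay: 38 × $64.31 = $2443.78
Flexible spending account contribution: $59.00
Taxable wages = $2443.78 − $59.00 = $2384.78
City income tax: $2384.78 × 0.0228 = $54.37
State tax withheld: $2384.78 × 0.06 = $143.09
Paid family leave insurance: $2443.78 × 0.01 = $24.44
Vision plan: $139.86
Employee stock purchase plan: $91.00
Total deductions = $59.00 + $54.37 + $143.09 + $24.44 + $139.86 + $91.00 = $511.76
Net pay = $2443.78 − $511.76 = $1932.02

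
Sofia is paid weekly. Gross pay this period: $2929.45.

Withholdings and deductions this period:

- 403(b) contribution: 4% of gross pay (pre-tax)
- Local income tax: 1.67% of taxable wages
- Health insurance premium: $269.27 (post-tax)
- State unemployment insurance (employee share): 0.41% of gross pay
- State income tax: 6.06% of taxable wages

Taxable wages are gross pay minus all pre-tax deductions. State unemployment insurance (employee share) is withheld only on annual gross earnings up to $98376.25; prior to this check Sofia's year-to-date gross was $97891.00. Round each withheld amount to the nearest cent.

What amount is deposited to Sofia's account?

403(b) contribution: $2929.45 × 0.04 = $117.18
Taxable wages = $2929.45 − $117.18 = $2812.27
State income tax: $2812.27 × 0.0606 = $170.42
Local income tax: $2812.27 × 0.0167 = $46.96
State unemployment insurance (employee share): only $98376.25 − $97891.00 = $485.25 of this check is subject → $485.25 × 0.0041 = $1.99
Health insurance premium: $269.27
Total deductions = $117.18 + $170.42 + $46.96 + $1.99 + $269.27 = $605.82
Net pay = $2929.45 − $605.82 = $2323.63

$2323.63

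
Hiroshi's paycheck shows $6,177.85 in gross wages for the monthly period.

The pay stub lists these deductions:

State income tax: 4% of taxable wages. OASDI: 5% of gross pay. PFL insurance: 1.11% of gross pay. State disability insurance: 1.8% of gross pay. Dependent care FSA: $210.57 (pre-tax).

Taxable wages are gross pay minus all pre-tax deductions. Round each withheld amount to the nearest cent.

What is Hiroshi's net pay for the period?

$5,239.93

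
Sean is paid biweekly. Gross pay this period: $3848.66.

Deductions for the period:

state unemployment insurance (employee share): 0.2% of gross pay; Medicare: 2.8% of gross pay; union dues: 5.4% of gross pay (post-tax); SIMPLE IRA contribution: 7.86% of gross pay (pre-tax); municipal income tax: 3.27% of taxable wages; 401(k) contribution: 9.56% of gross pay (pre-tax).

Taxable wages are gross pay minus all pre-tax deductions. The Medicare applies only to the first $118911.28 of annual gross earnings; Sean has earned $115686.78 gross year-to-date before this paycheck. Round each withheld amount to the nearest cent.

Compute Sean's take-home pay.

401(k) contribution: $3848.66 × 0.0956 = $367.93
SIMPLE IRA contribution: $3848.66 × 0.0786 = $302.50
Pre-tax total = $367.93 + $302.50 = $670.43
Taxable wages = $3848.66 − $670.43 = $3178.23
Municipal income tax: $3178.23 × 0.0327 = $103.93
Medicare: only $118911.28 − $115686.78 = $3224.50 of this check is subject → $3224.50 × 0.028 = $90.29
State unemployment insurance (employee share): $3848.66 × 0.002 = $7.70
Union dues: $3848.66 × 0.054 = $207.83
Total deductions = $367.93 + $302.50 + $103.93 + $90.29 + $7.70 + $207.83 = $1080.18
Net pay = $3848.66 − $1080.18 = $2768.48

$2768.48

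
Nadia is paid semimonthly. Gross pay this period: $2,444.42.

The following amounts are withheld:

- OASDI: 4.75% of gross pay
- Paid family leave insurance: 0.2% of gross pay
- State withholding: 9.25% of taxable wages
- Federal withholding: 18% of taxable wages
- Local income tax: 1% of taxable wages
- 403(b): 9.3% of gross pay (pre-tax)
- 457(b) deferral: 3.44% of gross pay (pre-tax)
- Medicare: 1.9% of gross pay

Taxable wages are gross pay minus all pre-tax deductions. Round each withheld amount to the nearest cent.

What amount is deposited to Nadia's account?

457(b) deferral: $2,444.42 × 0.0344 = $84.09
403(b): $2,444.42 × 0.093 = $227.33
Pre-tax total = $84.09 + $227.33 = $311.42
Taxable wages = $2,444.42 − $311.42 = $2,133.00
Local income tax: $2,133.00 × 0.01 = $21.33
State withholding: $2,133.00 × 0.0925 = $197.30
Federal withholding: $2,133.00 × 0.18 = $383.94
OASDI: $2,444.42 × 0.0475 = $116.11
Medicare: $2,444.42 × 0.019 = $46.44
Paid family leave insurance: $2,444.42 × 0.002 = $4.89
Total deductions = $84.09 + $227.33 + $21.33 + $197.30 + $383.94 + $116.11 + $46.44 + $4.89 = $1,081.43
Net pay = $2,444.42 − $1,081.43 = $1,362.99

$1,362.99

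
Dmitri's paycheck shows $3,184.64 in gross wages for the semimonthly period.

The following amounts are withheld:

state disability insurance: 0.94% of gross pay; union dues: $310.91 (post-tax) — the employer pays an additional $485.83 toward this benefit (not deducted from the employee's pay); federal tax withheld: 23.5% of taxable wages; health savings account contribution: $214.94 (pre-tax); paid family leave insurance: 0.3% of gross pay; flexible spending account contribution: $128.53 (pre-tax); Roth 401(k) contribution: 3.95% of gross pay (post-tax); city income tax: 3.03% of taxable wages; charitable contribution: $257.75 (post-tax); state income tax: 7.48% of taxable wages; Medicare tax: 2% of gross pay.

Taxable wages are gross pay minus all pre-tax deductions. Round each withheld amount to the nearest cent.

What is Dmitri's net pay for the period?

$1,077.26

Flexible spending account contribution: $128.53
Health savings account contribution: $214.94
Pre-tax total = $128.53 + $214.94 = $343.47
Taxable wages = $3,184.64 − $343.47 = $2,841.17
Federal tax withheld: $2,841.17 × 0.235 = $667.67
City income tax: $2,841.17 × 0.0303 = $86.09
State income tax: $2,841.17 × 0.0748 = $212.52
Paid family leave insurance: $3,184.64 × 0.003 = $9.55
State disability insurance: $3,184.64 × 0.0094 = $29.94
Medicare tax: $3,184.64 × 0.02 = $63.69
Roth 401(k) contribution: $3,184.64 × 0.0395 = $125.79
Charitable contribution: $257.75
Union dues: $310.91
(Employer's $485.83 toward union dues is not withheld from the employee.)
Total deductions = $128.53 + $214.94 + $667.67 + $86.09 + $212.52 + $9.55 + $29.94 + $63.69 + $125.79 + $257.75 + $310.91 = $2,107.38
Net pay = $3,184.64 − $2,107.38 = $1,077.26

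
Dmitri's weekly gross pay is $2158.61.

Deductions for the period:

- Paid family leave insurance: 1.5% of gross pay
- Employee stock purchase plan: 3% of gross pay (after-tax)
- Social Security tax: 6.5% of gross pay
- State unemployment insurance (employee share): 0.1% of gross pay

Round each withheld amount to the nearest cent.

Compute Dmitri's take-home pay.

$1919.00

State unemployment insurance (employee share): $2158.61 × 0.001 = $2.16
Paid family leave insurance: $2158.61 × 0.015 = $32.38
Social Security tax: $2158.61 × 0.065 = $140.31
Employee stock purchase plan: $2158.61 × 0.03 = $64.76
Total deductions = $2.16 + $32.38 + $140.31 + $64.76 = $239.61
Net pay = $2158.61 − $239.61 = $1919.00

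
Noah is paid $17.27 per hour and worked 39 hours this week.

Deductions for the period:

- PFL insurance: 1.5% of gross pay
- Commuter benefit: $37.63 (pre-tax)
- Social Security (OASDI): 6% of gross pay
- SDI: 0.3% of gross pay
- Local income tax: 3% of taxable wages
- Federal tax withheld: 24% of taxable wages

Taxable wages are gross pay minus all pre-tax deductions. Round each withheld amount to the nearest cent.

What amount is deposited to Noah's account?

Gross pay: 39 × $17.27 = $673.53
Commuter benefit: $37.63
Taxable wages = $673.53 − $37.63 = $635.90
Federal tax withheld: $635.90 × 0.24 = $152.62
Local income tax: $635.90 × 0.03 = $19.08
Social Security (OASDI): $673.53 × 0.06 = $40.41
PFL insurance: $673.53 × 0.015 = $10.10
SDI: $673.53 × 0.003 = $2.02
Total deductions = $37.63 + $152.62 + $19.08 + $40.41 + $10.10 + $2.02 = $261.86
Net pay = $673.53 − $261.86 = $411.67

$411.67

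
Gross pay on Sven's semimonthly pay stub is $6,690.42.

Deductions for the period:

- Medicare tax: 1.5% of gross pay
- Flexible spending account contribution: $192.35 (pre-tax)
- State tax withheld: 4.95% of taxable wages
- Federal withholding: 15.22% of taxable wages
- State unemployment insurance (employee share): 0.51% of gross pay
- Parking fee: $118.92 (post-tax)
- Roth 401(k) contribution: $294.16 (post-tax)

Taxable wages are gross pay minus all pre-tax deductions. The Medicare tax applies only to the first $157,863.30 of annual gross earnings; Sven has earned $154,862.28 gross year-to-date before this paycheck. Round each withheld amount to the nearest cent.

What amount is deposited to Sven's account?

$4,695.19

Flexible spending account contribution: $192.35
Taxable wages = $6,690.42 − $192.35 = $6,498.07
Federal withholding: $6,498.07 × 0.1522 = $989.01
State tax withheld: $6,498.07 × 0.0495 = $321.65
State unemployment insurance (employee share): $6,690.42 × 0.0051 = $34.12
Medicare tax: only $157,863.30 − $154,862.28 = $3,001.02 of this check is subject → $3,001.02 × 0.015 = $45.02
Parking fee: $118.92
Roth 401(k) contribution: $294.16
Total deductions = $192.35 + $989.01 + $321.65 + $34.12 + $45.02 + $118.92 + $294.16 = $1,995.23
Net pay = $6,690.42 − $1,995.23 = $4,695.19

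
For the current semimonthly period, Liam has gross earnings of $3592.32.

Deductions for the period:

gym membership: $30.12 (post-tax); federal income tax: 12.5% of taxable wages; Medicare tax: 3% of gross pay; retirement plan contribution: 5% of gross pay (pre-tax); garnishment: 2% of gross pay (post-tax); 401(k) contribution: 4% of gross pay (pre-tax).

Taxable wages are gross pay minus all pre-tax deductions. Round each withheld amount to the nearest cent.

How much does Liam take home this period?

$2650.64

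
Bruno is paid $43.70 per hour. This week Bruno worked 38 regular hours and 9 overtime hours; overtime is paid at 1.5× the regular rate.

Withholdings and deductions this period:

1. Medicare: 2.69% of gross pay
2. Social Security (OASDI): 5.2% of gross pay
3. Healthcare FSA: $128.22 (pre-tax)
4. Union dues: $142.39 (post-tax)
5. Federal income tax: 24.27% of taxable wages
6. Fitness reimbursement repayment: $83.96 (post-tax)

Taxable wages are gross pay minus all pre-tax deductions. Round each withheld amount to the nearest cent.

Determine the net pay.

Regular pay: 38 × $43.70 = $1660.60
Overtime pay: 9 × $43.70 × 1.5 = $589.95
Gross pay = $1660.60 + $589.95 = $2250.55
Healthcare FSA: $128.22
Taxable wages = $2250.55 − $128.22 = $2122.33
Federal income tax: $2122.33 × 0.2427 = $515.09
Social Security (OASDI): $2250.55 × 0.052 = $117.03
Medicare: $2250.55 × 0.0269 = $60.54
Fitness reimbursement repayment: $83.96
Union dues: $142.39
Total deductions = $128.22 + $515.09 + $117.03 + $60.54 + $83.96 + $142.39 = $1047.23
Net pay = $2250.55 − $1047.23 = $1203.32

$1203.32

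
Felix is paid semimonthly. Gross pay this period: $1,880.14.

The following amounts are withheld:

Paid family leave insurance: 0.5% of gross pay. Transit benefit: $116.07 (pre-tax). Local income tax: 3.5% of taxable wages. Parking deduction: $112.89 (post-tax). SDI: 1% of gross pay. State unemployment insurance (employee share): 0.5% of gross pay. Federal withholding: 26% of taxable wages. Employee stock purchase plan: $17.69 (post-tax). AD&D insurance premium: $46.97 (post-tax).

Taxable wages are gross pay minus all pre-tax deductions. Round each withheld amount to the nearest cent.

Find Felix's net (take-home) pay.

Transit benefit: $116.07
Taxable wages = $1,880.14 − $116.07 = $1,764.07
Federal withholding: $1,764.07 × 0.26 = $458.66
Local income tax: $1,764.07 × 0.035 = $61.74
SDI: $1,880.14 × 0.01 = $18.80
Paid family leave insurance: $1,880.14 × 0.005 = $9.40
State unemployment insurance (employee share): $1,880.14 × 0.005 = $9.40
Parking deduction: $112.89
AD&D insurance premium: $46.97
Employee stock purchase plan: $17.69
Total deductions = $116.07 + $458.66 + $61.74 + $18.80 + $9.40 + $9.40 + $112.89 + $46.97 + $17.69 = $851.62
Net pay = $1,880.14 − $851.62 = $1,028.52

$1,028.52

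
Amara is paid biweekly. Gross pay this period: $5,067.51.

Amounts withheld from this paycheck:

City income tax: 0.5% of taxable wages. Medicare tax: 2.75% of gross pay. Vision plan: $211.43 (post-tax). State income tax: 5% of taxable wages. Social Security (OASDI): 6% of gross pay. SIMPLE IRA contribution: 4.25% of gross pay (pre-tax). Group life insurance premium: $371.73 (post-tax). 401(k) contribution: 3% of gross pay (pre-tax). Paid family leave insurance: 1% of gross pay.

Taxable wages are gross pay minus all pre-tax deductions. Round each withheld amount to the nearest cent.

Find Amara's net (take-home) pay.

$3,364.35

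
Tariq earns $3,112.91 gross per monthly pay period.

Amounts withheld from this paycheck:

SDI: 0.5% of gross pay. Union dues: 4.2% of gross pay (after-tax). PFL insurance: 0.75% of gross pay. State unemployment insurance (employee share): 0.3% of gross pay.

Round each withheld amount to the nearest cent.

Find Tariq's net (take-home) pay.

SDI: $3,112.91 × 0.005 = $15.56
State unemployment insurance (employee share): $3,112.91 × 0.003 = $9.34
PFL insurance: $3,112.91 × 0.0075 = $23.35
Union dues: $3,112.91 × 0.042 = $130.74
Total deductions = $15.56 + $9.34 + $23.35 + $130.74 = $178.99
Net pay = $3,112.91 − $178.99 = $2,933.92

$2,933.92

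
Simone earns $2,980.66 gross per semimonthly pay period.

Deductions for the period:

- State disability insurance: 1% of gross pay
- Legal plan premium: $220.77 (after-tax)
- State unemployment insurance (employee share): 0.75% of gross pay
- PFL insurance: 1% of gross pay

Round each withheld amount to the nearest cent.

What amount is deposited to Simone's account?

State disability insurance: $2,980.66 × 0.01 = $29.81
PFL insurance: $2,980.66 × 0.01 = $29.81
State unemployment insurance (employee share): $2,980.66 × 0.0075 = $22.35
Legal plan premium: $220.77
Total deductions = $29.81 + $29.81 + $22.35 + $220.77 = $302.74
Net pay = $2,980.66 − $302.74 = $2,677.92

$2,677.92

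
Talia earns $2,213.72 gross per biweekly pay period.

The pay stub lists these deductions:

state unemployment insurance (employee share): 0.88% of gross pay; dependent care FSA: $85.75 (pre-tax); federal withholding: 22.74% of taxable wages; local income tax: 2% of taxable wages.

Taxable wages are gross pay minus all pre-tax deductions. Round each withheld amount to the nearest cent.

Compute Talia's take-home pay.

Dependent care FSA: $85.75
Taxable wages = $2,213.72 − $85.75 = $2,127.97
Federal withholding: $2,127.97 × 0.2274 = $483.90
Local income tax: $2,127.97 × 0.02 = $42.56
State unemployment insurance (employee share): $2,213.72 × 0.0088 = $19.48
Total deductions = $85.75 + $483.90 + $42.56 + $19.48 = $631.69
Net pay = $2,213.72 − $631.69 = $1,582.03

$1,582.03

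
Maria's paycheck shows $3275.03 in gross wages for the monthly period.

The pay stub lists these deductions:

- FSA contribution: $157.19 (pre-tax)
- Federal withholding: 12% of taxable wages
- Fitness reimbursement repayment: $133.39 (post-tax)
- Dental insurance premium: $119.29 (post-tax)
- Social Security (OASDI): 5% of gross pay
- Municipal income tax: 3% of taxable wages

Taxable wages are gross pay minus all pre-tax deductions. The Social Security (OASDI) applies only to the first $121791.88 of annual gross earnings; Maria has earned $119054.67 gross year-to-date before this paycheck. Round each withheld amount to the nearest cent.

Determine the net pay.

FSA contribution: $157.19
Taxable wages = $3275.03 − $157.19 = $3117.84
Municipal income tax: $3117.84 × 0.03 = $93.54
Federal withholding: $3117.84 × 0.12 = $374.14
Social Security (OASDI): only $121791.88 − $119054.67 = $2737.21 of this check is subject → $2737.21 × 0.05 = $136.86
Dental insurance premium: $119.29
Fitness reimbursement repayment: $133.39
Total deductions = $157.19 + $93.54 + $374.14 + $136.86 + $119.29 + $133.39 = $1014.41
Net pay = $3275.03 − $1014.41 = $2260.62

$2260.62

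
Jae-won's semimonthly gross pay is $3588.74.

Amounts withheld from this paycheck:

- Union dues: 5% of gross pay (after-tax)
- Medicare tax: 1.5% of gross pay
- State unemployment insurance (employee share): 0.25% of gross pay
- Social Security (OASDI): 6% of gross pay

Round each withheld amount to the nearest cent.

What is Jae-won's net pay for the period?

Social Security (OASDI): $3588.74 × 0.06 = $215.32
State unemployment insurance (employee share): $3588.74 × 0.0025 = $8.97
Medicare tax: $3588.74 × 0.015 = $53.83
Union dues: $3588.74 × 0.05 = $179.44
Total deductions = $215.32 + $8.97 + $53.83 + $179.44 = $457.56
Net pay = $3588.74 − $457.56 = $3131.18

$3131.18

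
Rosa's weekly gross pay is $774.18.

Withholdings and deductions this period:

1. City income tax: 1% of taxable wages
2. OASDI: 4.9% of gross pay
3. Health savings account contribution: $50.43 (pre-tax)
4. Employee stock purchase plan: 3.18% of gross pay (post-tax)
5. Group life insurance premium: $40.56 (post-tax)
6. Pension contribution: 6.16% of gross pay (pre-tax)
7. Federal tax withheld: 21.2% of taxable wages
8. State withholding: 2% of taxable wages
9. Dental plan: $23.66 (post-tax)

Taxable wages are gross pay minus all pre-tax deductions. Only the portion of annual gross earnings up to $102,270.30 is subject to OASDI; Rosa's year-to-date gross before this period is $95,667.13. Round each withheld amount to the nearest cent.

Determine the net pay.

Health savings account contribution: $50.43
Pension contribution: $774.18 × 0.0616 = $47.69
Pre-tax total = $50.43 + $47.69 = $98.12
Taxable wages = $774.18 − $98.12 = $676.06
Federal tax withheld: $676.06 × 0.212 = $143.32
State withholding: $676.06 × 0.02 = $13.52
City income tax: $676.06 × 0.01 = $6.76
OASDI: cap not yet reached, full $774.18 is subject → $774.18 × 0.049 = $37.93
Group life insurance premium: $40.56
Employee stock purchase plan: $774.18 × 0.0318 = $24.62
Dental plan: $23.66
Total deductions = $50.43 + $47.69 + $143.32 + $13.52 + $6.76 + $37.93 + $40.56 + $24.62 + $23.66 = $388.49
Net pay = $774.18 − $388.49 = $385.69

$385.69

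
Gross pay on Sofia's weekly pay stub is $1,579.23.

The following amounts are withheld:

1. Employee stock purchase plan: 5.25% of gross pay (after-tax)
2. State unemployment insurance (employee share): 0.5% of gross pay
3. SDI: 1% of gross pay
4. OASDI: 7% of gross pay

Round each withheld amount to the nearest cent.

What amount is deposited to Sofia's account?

$1,362.08

OASDI: $1,579.23 × 0.07 = $110.55
State unemployment insurance (employee share): $1,579.23 × 0.005 = $7.90
SDI: $1,579.23 × 0.01 = $15.79
Employee stock purchase plan: $1,579.23 × 0.0525 = $82.91
Total deductions = $110.55 + $7.90 + $15.79 + $82.91 = $217.15
Net pay = $1,579.23 − $217.15 = $1,362.08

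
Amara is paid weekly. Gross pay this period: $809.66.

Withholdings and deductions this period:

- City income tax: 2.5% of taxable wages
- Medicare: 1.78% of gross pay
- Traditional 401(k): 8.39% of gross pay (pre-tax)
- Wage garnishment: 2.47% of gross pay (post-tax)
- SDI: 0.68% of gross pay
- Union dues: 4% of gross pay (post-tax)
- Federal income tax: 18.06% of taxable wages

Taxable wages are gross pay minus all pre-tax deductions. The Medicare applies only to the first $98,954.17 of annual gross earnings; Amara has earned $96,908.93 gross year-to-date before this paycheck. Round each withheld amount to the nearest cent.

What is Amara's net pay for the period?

$516.92

Traditional 401(k): $809.66 × 0.0839 = $67.93
Taxable wages = $809.66 − $67.93 = $741.73
Federal income tax: $741.73 × 0.1806 = $133.96
City income tax: $741.73 × 0.025 = $18.54
SDI: $809.66 × 0.0068 = $5.51
Medicare: cap not yet reached, full $809.66 is subject → $809.66 × 0.0178 = $14.41
Union dues: $809.66 × 0.04 = $32.39
Wage garnishment: $809.66 × 0.0247 = $20.00
Total deductions = $67.93 + $133.96 + $18.54 + $5.51 + $14.41 + $32.39 + $20.00 = $292.74
Net pay = $809.66 − $292.74 = $516.92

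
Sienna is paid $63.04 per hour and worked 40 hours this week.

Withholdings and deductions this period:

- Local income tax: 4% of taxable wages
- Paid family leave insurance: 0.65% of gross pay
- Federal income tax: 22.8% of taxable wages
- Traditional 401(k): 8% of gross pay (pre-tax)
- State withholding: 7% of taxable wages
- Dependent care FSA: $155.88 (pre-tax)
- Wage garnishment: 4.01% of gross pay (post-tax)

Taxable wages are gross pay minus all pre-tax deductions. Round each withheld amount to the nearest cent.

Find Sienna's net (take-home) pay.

Gross pay: 40 × $63.04 = $2521.60
Traditional 401(k): $2521.60 × 0.08 = $201.73
Dependent care FSA: $155.88
Pre-tax total = $201.73 + $155.88 = $357.61
Taxable wages = $2521.60 − $357.61 = $2163.99
Local income tax: $2163.99 × 0.04 = $86.56
State withholding: $2163.99 × 0.07 = $151.48
Federal income tax: $2163.99 × 0.228 = $493.39
Paid family leave insurance: $2521.60 × 0.0065 = $16.39
Wage garnishment: $2521.60 × 0.0401 = $101.12
Total deductions = $201.73 + $155.88 + $86.56 + $151.48 + $493.39 + $16.39 + $101.12 = $1206.55
Net pay = $2521.60 − $1206.55 = $1315.05

$1315.05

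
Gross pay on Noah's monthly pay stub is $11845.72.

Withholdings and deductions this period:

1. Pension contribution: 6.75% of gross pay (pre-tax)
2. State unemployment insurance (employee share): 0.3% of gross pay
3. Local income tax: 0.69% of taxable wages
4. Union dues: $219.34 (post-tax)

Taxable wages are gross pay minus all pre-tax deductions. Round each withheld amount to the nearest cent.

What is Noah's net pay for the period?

$10715.03

Pension contribution: $11845.72 × 0.0675 = $799.59
Taxable wages = $11845.72 − $799.59 = $11046.13
Local income tax: $11046.13 × 0.0069 = $76.22
State unemployment insurance (employee share): $11845.72 × 0.003 = $35.54
Union dues: $219.34
Total deductions = $799.59 + $76.22 + $35.54 + $219.34 = $1130.69
Net pay = $11845.72 − $1130.69 = $10715.03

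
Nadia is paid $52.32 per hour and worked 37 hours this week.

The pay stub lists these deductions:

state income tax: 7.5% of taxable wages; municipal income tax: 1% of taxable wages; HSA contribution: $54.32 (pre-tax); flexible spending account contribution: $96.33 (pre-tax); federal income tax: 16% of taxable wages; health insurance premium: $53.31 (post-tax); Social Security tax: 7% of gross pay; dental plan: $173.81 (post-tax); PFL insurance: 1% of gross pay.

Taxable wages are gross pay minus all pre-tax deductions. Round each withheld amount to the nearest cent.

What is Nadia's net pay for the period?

$965.83

Gross pay: 37 × $52.32 = $1,935.84
Flexible spending account contribution: $96.33
HSA contribution: $54.32
Pre-tax total = $96.33 + $54.32 = $150.65
Taxable wages = $1,935.84 − $150.65 = $1,785.19
State income tax: $1,785.19 × 0.075 = $133.89
Municipal income tax: $1,785.19 × 0.01 = $17.85
Federal income tax: $1,785.19 × 0.16 = $285.63
Social Security tax: $1,935.84 × 0.07 = $135.51
PFL insurance: $1,935.84 × 0.01 = $19.36
Dental plan: $173.81
Health insurance premium: $53.31
Total deductions = $96.33 + $54.32 + $133.89 + $17.85 + $285.63 + $135.51 + $19.36 + $173.81 + $53.31 = $970.01
Net pay = $1,935.84 − $970.01 = $965.83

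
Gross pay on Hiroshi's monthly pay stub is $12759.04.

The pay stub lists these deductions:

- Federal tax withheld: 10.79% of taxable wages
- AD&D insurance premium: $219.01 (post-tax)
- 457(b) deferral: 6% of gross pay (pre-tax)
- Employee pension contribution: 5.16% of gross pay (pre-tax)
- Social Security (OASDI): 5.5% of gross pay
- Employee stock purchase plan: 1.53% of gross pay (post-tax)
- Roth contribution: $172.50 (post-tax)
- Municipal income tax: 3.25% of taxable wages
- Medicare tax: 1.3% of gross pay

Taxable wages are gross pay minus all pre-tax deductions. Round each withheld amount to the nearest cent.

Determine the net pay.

457(b) deferral: $12759.04 × 0.06 = $765.54
Employee pension contribution: $12759.04 × 0.0516 = $658.37
Pre-tax total = $765.54 + $658.37 = $1423.91
Taxable wages = $12759.04 − $1423.91 = $11335.13
Municipal income tax: $11335.13 × 0.0325 = $368.39
Federal tax withheld: $11335.13 × 0.1079 = $1223.06
Social Security (OASDI): $12759.04 × 0.055 = $701.75
Medicare tax: $12759.04 × 0.013 = $165.87
AD&D insurance premium: $219.01
Employee stock purchase plan: $12759.04 × 0.0153 = $195.21
Roth contribution: $172.50
Total deductions = $765.54 + $658.37 + $368.39 + $1223.06 + $701.75 + $165.87 + $219.01 + $195.21 + $172.50 = $4469.70
Net pay = $12759.04 − $4469.70 = $8289.34

$8289.34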